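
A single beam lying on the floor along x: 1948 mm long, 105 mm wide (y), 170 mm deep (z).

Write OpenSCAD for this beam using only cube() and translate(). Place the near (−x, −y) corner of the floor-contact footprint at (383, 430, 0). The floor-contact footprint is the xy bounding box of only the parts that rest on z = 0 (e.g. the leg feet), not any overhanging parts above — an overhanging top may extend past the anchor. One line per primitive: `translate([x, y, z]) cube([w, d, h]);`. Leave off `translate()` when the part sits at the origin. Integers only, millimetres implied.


translate([383, 430, 0]) cube([1948, 105, 170]);


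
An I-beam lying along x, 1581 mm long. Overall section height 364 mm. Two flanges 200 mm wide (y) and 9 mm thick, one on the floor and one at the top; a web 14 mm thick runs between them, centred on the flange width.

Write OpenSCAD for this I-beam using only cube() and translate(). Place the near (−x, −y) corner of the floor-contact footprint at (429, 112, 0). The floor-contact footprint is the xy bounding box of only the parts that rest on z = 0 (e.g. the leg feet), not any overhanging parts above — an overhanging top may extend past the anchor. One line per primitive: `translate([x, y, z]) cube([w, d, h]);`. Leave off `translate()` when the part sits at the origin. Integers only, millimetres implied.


translate([429, 112, 0]) cube([1581, 200, 9]);
translate([429, 205, 9]) cube([1581, 14, 346]);
translate([429, 112, 355]) cube([1581, 200, 9]);


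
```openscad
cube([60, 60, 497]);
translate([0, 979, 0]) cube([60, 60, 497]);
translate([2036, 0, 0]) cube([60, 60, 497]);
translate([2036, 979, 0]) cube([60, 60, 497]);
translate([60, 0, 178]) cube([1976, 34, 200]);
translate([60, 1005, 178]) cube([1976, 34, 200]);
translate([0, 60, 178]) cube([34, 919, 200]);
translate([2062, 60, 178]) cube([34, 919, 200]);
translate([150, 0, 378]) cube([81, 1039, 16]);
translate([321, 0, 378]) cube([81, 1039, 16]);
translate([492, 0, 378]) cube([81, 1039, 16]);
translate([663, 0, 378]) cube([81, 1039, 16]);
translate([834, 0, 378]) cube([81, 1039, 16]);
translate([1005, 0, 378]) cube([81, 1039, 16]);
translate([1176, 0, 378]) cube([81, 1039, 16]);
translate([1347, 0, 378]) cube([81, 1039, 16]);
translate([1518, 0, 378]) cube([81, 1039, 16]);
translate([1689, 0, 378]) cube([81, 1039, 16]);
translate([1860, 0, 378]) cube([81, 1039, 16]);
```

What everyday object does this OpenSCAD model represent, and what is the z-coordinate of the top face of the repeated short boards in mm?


A bed frame. The slat-top height is 394 mm.

Four posts, four rails, and a row of slats — a bed frame. Slats sit on the rails at z = 178 + 200 = 378; with slat thickness 16, the top is 394 mm.


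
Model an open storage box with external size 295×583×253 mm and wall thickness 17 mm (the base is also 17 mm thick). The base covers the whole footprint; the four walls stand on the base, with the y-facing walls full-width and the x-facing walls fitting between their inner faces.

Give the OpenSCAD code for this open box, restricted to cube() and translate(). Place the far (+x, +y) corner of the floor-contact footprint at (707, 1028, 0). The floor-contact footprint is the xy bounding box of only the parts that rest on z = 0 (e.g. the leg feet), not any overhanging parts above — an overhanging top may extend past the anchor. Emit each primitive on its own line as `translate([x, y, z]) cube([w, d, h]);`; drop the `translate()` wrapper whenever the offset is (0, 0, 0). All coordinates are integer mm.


translate([412, 445, 0]) cube([295, 583, 17]);
translate([412, 445, 17]) cube([295, 17, 236]);
translate([412, 1011, 17]) cube([295, 17, 236]);
translate([412, 462, 17]) cube([17, 549, 236]);
translate([690, 462, 17]) cube([17, 549, 236]);


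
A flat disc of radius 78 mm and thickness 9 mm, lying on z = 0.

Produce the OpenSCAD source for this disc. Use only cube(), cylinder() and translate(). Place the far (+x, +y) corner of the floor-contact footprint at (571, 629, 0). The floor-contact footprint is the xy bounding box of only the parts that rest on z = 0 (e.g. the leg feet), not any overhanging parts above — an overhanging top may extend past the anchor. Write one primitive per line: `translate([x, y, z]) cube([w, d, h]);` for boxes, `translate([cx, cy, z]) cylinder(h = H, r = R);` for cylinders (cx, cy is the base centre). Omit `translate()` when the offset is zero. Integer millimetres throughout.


translate([493, 551, 0]) cylinder(h = 9, r = 78);


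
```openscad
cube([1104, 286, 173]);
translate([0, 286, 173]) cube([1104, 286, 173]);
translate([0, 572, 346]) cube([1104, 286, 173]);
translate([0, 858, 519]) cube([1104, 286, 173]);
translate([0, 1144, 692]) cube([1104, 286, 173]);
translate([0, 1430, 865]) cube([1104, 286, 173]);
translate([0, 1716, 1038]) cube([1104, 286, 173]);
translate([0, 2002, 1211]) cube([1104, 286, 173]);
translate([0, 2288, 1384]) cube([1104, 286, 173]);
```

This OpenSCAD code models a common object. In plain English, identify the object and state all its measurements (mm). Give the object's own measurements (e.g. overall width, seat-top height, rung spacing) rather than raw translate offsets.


A straight staircase of 9 solid steps. Each step is 1104 mm wide (x), 286 mm deep (y, the going) and 173 mm tall (the rise). The first step rests on the floor; each subsequent step sits one going further in +y and one rise higher in +z, directly behind and above the previous step with no overlap.


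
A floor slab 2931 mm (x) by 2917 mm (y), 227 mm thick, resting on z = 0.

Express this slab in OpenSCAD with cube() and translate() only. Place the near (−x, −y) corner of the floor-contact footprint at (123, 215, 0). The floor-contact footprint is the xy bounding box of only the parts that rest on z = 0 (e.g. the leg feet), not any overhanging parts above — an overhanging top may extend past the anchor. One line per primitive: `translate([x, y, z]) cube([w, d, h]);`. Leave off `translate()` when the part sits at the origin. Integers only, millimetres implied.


translate([123, 215, 0]) cube([2931, 2917, 227]);


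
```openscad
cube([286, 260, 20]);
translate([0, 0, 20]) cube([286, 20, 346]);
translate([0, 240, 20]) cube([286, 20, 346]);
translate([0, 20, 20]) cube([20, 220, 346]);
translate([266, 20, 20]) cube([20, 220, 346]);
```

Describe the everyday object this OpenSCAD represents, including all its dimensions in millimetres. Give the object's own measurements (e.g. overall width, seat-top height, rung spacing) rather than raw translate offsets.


An open-topped rectangular box: outside dimensions 286×260×366 mm, with a uniform wall and base thickness of 20 mm. The base is a full 286×260 slab on the floor; four walls sit on top of the base. The front and back walls (the −y and +y sides) span the full width; the two side walls fit between them.


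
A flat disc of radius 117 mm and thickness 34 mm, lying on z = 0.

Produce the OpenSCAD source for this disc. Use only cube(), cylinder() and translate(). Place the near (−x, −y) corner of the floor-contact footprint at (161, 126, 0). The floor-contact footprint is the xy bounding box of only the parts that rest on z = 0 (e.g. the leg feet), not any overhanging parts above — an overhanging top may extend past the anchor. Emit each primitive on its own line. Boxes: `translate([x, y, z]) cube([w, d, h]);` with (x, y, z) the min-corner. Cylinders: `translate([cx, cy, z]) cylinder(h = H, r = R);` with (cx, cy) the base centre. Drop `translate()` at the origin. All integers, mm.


translate([278, 243, 0]) cylinder(h = 34, r = 117);


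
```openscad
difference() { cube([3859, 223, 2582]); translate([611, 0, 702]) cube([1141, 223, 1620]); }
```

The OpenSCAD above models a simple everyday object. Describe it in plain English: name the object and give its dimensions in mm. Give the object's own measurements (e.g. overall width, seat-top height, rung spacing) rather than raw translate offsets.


A wall 3859 mm long (x), 223 mm thick (y), 2582 mm tall, with a rectangular window opening cut through it. The opening is 1141 mm wide and 1620 mm tall; its sill is at z = 702 mm and its near (−x) edge is 611 mm from the wall's −x end. The opening passes through the full wall thickness.


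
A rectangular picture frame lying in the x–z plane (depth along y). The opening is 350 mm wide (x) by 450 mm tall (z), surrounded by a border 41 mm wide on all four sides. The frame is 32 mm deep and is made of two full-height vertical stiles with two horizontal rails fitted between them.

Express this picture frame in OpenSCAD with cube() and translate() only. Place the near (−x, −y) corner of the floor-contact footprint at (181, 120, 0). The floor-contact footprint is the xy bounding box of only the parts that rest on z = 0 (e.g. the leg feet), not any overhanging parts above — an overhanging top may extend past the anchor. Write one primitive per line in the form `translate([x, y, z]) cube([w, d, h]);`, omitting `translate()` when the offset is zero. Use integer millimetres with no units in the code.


translate([181, 120, 0]) cube([41, 32, 532]);
translate([572, 120, 0]) cube([41, 32, 532]);
translate([222, 120, 0]) cube([350, 32, 41]);
translate([222, 120, 491]) cube([350, 32, 41]);


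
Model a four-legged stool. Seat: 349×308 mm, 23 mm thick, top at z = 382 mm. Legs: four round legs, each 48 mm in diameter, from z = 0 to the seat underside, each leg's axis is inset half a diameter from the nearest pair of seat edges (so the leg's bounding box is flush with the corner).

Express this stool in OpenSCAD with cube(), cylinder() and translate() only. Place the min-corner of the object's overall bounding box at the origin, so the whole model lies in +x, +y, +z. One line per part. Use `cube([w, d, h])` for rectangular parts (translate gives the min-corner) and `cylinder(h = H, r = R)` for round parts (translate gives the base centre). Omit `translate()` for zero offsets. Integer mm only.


// leg_h = 382 - 23 = 359
translate([0, 0, 359]) cube([349, 308, 23]);
translate([24, 24, 0]) cylinder(h = 359, r = 24);
translate([325, 24, 0]) cylinder(h = 359, r = 24);
translate([24, 284, 0]) cylinder(h = 359, r = 24);
translate([325, 284, 0]) cylinder(h = 359, r = 24);


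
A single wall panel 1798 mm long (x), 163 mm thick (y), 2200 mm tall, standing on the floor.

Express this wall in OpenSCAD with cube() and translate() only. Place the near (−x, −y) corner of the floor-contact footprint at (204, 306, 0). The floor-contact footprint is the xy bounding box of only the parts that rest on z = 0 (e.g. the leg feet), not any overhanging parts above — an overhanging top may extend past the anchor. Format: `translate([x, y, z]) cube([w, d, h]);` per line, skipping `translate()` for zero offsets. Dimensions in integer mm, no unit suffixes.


translate([204, 306, 0]) cube([1798, 163, 2200]);


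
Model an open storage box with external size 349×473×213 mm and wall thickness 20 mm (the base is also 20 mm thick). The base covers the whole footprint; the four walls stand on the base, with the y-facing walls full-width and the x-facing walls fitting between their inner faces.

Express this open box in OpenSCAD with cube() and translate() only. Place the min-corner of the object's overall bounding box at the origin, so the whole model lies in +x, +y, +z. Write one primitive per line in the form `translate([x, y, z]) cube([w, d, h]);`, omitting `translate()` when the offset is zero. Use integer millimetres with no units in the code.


cube([349, 473, 20]);
translate([0, 0, 20]) cube([349, 20, 193]);
translate([0, 453, 20]) cube([349, 20, 193]);
translate([0, 20, 20]) cube([20, 433, 193]);
translate([329, 20, 20]) cube([20, 433, 193]);


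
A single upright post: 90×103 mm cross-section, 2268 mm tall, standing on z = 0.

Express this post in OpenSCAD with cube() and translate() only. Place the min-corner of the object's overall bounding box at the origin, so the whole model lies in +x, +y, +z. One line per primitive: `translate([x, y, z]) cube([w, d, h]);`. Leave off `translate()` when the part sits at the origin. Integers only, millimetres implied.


cube([90, 103, 2268]);


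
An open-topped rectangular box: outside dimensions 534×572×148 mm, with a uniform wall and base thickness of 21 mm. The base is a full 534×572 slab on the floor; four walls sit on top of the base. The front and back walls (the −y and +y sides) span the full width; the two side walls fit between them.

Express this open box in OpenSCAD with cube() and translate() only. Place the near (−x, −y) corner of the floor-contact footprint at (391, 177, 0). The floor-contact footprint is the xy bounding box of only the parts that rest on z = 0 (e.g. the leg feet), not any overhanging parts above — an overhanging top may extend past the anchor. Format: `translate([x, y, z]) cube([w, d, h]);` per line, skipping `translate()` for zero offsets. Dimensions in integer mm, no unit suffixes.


translate([391, 177, 0]) cube([534, 572, 21]);
translate([391, 177, 21]) cube([534, 21, 127]);
translate([391, 728, 21]) cube([534, 21, 127]);
translate([391, 198, 21]) cube([21, 530, 127]);
translate([904, 198, 21]) cube([21, 530, 127]);


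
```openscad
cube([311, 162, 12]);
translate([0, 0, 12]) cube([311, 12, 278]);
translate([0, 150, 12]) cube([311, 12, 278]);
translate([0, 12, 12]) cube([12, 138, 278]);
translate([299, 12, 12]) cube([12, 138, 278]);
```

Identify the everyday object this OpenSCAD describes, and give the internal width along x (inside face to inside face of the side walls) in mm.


An open box. The internal width is 287 mm.

A 311×162 base slab with four walls standing on it — an open box. The base is 311 mm wide and the walls are 12 mm thick, so the internal width is 311 − 2 × 12 = 287 mm.


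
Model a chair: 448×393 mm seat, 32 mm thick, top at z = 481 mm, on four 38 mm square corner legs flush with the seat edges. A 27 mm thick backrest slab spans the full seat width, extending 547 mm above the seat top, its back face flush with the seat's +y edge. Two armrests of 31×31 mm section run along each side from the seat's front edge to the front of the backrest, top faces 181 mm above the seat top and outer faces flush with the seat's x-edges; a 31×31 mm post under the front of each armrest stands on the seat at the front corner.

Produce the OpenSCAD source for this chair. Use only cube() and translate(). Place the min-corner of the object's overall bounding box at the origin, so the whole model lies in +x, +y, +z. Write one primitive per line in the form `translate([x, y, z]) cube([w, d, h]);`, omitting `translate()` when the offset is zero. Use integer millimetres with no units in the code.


// leg_h = 481 - 32 = 449
// arm post h = 181 - 31 = 150
translate([0, 0, 449]) cube([448, 393, 32]);
cube([38, 38, 449]);
translate([410, 0, 0]) cube([38, 38, 449]);
translate([0, 355, 0]) cube([38, 38, 449]);
translate([410, 355, 0]) cube([38, 38, 449]);
translate([0, 366, 481]) cube([448, 27, 547]);
translate([0, 0, 631]) cube([31, 366, 31]);
translate([417, 0, 631]) cube([31, 366, 31]);
translate([0, 0, 481]) cube([31, 31, 150]);
translate([417, 0, 481]) cube([31, 31, 150]);


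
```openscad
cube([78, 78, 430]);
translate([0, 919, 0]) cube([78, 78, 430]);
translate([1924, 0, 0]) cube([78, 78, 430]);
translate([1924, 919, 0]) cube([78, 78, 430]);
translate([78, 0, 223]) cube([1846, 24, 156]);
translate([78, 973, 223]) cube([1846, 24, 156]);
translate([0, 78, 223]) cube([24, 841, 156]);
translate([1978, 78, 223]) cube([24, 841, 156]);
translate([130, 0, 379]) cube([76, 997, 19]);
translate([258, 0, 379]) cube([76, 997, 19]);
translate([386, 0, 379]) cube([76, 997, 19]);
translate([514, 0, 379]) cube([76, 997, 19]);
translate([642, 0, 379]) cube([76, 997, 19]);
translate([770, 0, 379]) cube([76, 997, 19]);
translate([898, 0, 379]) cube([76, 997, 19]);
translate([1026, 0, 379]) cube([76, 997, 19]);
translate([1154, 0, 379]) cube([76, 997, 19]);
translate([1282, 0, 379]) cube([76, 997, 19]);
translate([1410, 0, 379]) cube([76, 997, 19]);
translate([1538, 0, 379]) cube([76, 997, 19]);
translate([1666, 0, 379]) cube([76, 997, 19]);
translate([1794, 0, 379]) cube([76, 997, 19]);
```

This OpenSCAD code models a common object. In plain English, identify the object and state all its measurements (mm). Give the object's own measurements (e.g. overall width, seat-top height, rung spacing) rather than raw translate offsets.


A bed frame 2002 mm long (x) by 997 mm wide (y). Four 78×78 mm corner posts, 430 mm tall, at the corners of the footprint. Four rails of 24 mm thickness and 156 mm height run between adjacent posts with their undersides at z = 223 mm, their outer faces flush with the outside of the frame (the two x-running rails run between the posts' inner faces; the two y-running rails run between the posts' inner faces). 14 slats, each 76 mm wide (x) and 19 mm thick, lie across the top of the two x-running rails, running the full 997 mm width of the frame in y; along x they sit between the end posts with a 52 mm gap after the −x posts and between neighbouring slats, leaving 54 mm before the +x posts.


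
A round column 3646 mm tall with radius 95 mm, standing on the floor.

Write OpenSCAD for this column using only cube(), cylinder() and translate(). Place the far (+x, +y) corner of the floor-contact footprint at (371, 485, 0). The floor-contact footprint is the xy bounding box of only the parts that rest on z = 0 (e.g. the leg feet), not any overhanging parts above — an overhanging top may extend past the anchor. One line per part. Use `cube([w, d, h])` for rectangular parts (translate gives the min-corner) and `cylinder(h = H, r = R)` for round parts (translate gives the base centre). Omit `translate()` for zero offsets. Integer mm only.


translate([276, 390, 0]) cylinder(h = 3646, r = 95);


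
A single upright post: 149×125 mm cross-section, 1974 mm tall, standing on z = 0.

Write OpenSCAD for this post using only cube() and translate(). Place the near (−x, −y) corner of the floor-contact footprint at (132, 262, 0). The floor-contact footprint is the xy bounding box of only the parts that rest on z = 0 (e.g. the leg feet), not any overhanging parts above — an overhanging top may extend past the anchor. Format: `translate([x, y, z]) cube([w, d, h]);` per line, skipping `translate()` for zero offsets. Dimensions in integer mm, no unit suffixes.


translate([132, 262, 0]) cube([149, 125, 1974]);


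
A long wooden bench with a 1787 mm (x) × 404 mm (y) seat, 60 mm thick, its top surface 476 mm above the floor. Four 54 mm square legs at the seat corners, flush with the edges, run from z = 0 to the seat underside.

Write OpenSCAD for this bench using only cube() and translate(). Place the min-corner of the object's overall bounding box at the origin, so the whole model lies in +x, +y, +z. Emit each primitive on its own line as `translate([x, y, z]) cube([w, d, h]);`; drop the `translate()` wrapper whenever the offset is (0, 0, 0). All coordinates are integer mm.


translate([0, 0, 416]) cube([1787, 404, 60]);
cube([54, 54, 416]);
translate([0, 350, 0]) cube([54, 54, 416]);
translate([1733, 0, 0]) cube([54, 54, 416]);
translate([1733, 350, 0]) cube([54, 54, 416]);


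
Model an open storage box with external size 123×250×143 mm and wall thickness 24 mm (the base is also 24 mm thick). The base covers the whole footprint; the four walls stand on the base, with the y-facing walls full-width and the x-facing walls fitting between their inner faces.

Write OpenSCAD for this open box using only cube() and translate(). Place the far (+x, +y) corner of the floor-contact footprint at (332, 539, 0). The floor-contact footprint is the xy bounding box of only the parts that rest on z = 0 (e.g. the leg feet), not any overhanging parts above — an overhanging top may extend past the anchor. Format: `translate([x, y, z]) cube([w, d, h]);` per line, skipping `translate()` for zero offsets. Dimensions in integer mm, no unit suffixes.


translate([209, 289, 0]) cube([123, 250, 24]);
translate([209, 289, 24]) cube([123, 24, 119]);
translate([209, 515, 24]) cube([123, 24, 119]);
translate([209, 313, 24]) cube([24, 202, 119]);
translate([308, 313, 24]) cube([24, 202, 119]);


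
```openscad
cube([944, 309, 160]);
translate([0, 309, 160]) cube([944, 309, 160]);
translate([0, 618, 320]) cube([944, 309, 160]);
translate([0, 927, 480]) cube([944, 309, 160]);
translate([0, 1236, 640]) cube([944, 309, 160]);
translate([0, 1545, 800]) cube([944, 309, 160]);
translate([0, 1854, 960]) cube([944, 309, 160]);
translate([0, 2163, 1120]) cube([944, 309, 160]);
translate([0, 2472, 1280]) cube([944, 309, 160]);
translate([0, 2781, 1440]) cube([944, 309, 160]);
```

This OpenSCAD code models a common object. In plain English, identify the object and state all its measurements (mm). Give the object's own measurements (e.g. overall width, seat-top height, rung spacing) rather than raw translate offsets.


A straight staircase of 10 solid steps. Each step is 944 mm wide (x), 309 mm deep (y, the going) and 160 mm tall (the rise). The first step rests on the floor; each subsequent step sits one going further in +y and one rise higher in +z, directly behind and above the previous step with no overlap.


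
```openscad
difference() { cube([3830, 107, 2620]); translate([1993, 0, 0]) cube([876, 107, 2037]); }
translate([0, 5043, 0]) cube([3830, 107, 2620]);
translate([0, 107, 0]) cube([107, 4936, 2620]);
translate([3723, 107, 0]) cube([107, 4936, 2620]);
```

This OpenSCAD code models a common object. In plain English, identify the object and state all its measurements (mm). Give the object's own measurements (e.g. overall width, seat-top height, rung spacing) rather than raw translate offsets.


A single room: four walls, each 2620 mm tall and 107 mm thick, enclosing an outside footprint 3830×5150 mm (x × y), no floor or roof. The front and back walls (−y and +y sides) run the full x-width; the side walls fit between their inner faces. A door opening 876 mm wide and 2037 mm tall is cut through the front wall from the floor up, its −x edge 1993 mm from the wall's −x end.


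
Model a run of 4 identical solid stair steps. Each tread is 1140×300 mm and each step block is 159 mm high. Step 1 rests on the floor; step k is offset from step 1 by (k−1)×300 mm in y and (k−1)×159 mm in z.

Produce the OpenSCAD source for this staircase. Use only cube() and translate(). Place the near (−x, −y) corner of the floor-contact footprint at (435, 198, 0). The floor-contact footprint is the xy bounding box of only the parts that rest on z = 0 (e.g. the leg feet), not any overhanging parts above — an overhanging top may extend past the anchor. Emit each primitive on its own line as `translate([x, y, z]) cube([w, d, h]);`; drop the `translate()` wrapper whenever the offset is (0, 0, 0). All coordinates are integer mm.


translate([435, 198, 0]) cube([1140, 300, 159]);
translate([435, 498, 159]) cube([1140, 300, 159]);
translate([435, 798, 318]) cube([1140, 300, 159]);
translate([435, 1098, 477]) cube([1140, 300, 159]);


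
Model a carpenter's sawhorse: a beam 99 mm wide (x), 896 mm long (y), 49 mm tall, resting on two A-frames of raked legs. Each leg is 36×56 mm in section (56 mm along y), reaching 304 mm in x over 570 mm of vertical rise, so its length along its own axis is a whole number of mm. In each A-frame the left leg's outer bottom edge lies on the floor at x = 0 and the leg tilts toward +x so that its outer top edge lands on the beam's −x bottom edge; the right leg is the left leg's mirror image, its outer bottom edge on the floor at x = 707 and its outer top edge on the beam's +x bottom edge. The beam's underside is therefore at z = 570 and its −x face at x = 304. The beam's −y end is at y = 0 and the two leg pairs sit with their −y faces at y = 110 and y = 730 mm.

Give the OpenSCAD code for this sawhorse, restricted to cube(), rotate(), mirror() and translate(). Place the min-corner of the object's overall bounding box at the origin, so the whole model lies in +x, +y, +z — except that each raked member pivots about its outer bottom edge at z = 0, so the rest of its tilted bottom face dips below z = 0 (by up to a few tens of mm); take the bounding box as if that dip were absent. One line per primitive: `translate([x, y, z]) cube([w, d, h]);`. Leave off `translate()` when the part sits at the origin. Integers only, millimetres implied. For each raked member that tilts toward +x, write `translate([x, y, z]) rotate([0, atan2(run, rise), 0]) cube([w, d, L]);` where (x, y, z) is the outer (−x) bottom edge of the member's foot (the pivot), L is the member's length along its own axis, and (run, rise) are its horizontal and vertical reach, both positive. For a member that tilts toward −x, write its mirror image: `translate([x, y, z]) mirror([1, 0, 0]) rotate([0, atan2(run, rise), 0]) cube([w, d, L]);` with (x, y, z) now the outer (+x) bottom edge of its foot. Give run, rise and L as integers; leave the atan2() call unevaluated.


// leg length = √(304² + 570²) = 646
// right-leg outer foot x = 2·304 + 99 = 707
// beam min-corner = (304, 0, 570)
translate([304, 0, 570]) cube([99, 896, 49]);
translate([0, 110, 0]) rotate([0, atan2(304, 570), 0]) cube([36, 56, 646]);
translate([707, 110, 0]) mirror([1, 0, 0]) rotate([0, atan2(304, 570), 0]) cube([36, 56, 646]);
translate([0, 730, 0]) rotate([0, atan2(304, 570), 0]) cube([36, 56, 646]);
translate([707, 730, 0]) mirror([1, 0, 0]) rotate([0, atan2(304, 570), 0]) cube([36, 56, 646]);


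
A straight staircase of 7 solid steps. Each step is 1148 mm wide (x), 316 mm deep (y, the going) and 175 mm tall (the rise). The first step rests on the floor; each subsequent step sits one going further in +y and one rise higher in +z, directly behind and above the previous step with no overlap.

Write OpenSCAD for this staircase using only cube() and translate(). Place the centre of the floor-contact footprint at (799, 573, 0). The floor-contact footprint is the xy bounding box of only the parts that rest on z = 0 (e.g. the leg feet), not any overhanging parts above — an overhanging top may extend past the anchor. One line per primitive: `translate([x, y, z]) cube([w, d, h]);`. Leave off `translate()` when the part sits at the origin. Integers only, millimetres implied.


translate([225, 415, 0]) cube([1148, 316, 175]);
translate([225, 731, 175]) cube([1148, 316, 175]);
translate([225, 1047, 350]) cube([1148, 316, 175]);
translate([225, 1363, 525]) cube([1148, 316, 175]);
translate([225, 1679, 700]) cube([1148, 316, 175]);
translate([225, 1995, 875]) cube([1148, 316, 175]);
translate([225, 2311, 1050]) cube([1148, 316, 175]);


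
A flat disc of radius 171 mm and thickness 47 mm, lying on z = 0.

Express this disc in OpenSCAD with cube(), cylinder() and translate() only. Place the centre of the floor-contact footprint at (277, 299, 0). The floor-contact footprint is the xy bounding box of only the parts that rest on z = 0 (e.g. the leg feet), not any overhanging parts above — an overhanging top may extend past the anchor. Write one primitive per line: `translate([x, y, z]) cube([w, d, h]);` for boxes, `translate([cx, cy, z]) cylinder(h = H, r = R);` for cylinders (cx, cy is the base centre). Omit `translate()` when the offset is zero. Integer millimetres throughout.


translate([277, 299, 0]) cylinder(h = 47, r = 171);


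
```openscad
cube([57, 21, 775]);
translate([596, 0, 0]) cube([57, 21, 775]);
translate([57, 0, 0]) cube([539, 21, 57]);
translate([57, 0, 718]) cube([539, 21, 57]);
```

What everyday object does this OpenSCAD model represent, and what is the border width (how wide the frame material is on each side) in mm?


A picture frame. The border width is 57 mm.

Four thin pieces enclosing a rectangular opening — a picture frame. The two full-height stiles are 775 mm tall; the top rail sits at z = 718 and is 57 mm tall, so the border above the opening is 775 − 718 = 57 mm, matching the stile x-width.


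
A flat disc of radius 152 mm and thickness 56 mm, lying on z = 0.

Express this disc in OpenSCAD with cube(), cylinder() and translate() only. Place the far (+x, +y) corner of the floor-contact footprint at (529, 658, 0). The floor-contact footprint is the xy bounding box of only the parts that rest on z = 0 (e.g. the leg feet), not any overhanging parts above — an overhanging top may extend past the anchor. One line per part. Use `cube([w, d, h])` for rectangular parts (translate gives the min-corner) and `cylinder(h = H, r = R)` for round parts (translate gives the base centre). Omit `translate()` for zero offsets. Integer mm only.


translate([377, 506, 0]) cylinder(h = 56, r = 152);


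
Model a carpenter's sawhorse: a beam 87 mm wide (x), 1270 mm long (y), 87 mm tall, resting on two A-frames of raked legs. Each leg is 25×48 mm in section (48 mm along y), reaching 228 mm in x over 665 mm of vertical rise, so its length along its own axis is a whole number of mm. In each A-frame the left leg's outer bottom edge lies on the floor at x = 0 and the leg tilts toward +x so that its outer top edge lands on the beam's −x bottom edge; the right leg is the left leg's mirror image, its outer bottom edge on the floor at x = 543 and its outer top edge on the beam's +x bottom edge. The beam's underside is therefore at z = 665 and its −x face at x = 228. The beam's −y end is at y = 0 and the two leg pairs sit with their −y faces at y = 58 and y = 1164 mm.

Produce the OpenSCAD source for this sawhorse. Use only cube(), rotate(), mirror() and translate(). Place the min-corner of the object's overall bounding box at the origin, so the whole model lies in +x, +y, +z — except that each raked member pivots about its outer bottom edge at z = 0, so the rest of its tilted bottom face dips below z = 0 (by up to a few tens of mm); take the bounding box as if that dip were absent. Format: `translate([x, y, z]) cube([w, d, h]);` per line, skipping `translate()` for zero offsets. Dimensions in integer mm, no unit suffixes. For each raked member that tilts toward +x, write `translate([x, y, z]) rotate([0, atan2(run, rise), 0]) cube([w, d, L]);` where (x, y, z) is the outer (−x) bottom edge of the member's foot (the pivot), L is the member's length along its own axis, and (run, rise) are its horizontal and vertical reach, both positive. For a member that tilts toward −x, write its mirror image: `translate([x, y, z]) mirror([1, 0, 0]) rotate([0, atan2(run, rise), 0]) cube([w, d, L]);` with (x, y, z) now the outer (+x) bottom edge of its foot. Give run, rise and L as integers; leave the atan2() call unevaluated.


// leg length = √(228² + 665²) = 703
// right-leg outer foot x = 2·228 + 87 = 543
// beam min-corner = (228, 0, 665)
translate([228, 0, 665]) cube([87, 1270, 87]);
translate([0, 58, 0]) rotate([0, atan2(228, 665), 0]) cube([25, 48, 703]);
translate([543, 58, 0]) mirror([1, 0, 0]) rotate([0, atan2(228, 665), 0]) cube([25, 48, 703]);
translate([0, 1164, 0]) rotate([0, atan2(228, 665), 0]) cube([25, 48, 703]);
translate([543, 1164, 0]) mirror([1, 0, 0]) rotate([0, atan2(228, 665), 0]) cube([25, 48, 703]);


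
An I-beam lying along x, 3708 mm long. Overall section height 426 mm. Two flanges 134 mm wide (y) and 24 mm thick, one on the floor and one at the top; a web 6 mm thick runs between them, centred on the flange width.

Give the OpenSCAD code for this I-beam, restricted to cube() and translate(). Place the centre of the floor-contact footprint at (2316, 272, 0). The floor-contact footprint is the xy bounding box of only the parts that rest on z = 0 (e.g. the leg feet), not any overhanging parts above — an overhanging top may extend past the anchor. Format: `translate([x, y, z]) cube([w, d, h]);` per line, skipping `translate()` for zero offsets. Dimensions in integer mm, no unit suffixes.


translate([462, 205, 0]) cube([3708, 134, 24]);
translate([462, 269, 24]) cube([3708, 6, 378]);
translate([462, 205, 402]) cube([3708, 134, 24]);


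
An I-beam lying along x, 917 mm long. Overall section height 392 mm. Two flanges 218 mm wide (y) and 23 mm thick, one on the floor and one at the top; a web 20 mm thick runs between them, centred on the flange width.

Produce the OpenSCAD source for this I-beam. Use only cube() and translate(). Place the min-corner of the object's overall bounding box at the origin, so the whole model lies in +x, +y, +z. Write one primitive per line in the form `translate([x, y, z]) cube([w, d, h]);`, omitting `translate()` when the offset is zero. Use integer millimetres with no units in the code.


cube([917, 218, 23]);
translate([0, 99, 23]) cube([917, 20, 346]);
translate([0, 0, 369]) cube([917, 218, 23]);


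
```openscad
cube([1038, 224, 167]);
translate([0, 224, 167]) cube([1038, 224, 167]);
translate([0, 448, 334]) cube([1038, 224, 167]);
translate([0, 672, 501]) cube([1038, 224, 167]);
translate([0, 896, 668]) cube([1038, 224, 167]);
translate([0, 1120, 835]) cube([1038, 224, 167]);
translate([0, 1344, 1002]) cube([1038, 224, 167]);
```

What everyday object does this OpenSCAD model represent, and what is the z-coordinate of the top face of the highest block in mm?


A staircase. The total rise is 1169 mm.

7 identical blocks, each offset up and back from the previous — a staircase. Each step is 167 mm tall and there are 7 of them, so the total rise is 7 × 167 = 1169 mm.


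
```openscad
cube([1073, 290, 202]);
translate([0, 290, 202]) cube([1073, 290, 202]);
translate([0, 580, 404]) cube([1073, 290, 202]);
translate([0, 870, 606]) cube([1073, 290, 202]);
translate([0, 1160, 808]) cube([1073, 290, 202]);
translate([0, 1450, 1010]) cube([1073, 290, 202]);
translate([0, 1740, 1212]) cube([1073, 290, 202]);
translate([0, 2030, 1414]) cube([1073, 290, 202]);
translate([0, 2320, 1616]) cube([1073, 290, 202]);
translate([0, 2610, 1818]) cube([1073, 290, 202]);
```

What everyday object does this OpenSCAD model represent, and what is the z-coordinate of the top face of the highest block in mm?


A staircase. The total rise is 2020 mm.

10 identical blocks, each offset up and back from the previous — a staircase. Each step is 202 mm tall and there are 10 of them, so the total rise is 10 × 202 = 2020 mm.


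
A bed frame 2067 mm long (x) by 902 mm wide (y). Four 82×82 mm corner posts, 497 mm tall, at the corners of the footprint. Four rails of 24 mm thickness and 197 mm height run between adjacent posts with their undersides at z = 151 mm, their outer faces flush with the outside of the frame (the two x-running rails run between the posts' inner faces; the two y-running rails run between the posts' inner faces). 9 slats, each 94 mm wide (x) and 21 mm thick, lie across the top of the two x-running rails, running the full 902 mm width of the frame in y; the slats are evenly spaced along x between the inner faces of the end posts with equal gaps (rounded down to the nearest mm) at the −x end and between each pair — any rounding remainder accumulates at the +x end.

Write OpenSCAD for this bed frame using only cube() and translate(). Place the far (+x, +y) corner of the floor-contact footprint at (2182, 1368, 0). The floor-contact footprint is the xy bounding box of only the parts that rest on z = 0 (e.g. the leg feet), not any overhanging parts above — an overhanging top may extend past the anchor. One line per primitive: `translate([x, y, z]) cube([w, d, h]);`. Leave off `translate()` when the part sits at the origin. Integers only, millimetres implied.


translate([115, 466, 0]) cube([82, 82, 497]);
translate([115, 1286, 0]) cube([82, 82, 497]);
translate([2100, 466, 0]) cube([82, 82, 497]);
translate([2100, 1286, 0]) cube([82, 82, 497]);
translate([197, 466, 151]) cube([1903, 24, 197]);
translate([197, 1344, 151]) cube([1903, 24, 197]);
translate([115, 548, 151]) cube([24, 738, 197]);
translate([2158, 548, 151]) cube([24, 738, 197]);
translate([302, 466, 348]) cube([94, 902, 21]);
translate([501, 466, 348]) cube([94, 902, 21]);
translate([700, 466, 348]) cube([94, 902, 21]);
translate([899, 466, 348]) cube([94, 902, 21]);
translate([1098, 466, 348]) cube([94, 902, 21]);
translate([1297, 466, 348]) cube([94, 902, 21]);
translate([1496, 466, 348]) cube([94, 902, 21]);
translate([1695, 466, 348]) cube([94, 902, 21]);
translate([1894, 466, 348]) cube([94, 902, 21]);


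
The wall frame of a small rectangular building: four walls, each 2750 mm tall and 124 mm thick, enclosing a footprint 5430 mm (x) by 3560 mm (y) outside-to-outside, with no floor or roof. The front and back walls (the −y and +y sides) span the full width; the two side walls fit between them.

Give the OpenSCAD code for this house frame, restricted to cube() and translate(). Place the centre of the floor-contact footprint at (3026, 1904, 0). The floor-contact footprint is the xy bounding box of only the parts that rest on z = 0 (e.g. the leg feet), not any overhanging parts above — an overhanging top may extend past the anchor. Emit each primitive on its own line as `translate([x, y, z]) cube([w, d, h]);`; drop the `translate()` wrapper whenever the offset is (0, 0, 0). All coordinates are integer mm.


translate([311, 124, 0]) cube([5430, 124, 2750]);
translate([311, 3560, 0]) cube([5430, 124, 2750]);
translate([311, 248, 0]) cube([124, 3312, 2750]);
translate([5617, 248, 0]) cube([124, 3312, 2750]);


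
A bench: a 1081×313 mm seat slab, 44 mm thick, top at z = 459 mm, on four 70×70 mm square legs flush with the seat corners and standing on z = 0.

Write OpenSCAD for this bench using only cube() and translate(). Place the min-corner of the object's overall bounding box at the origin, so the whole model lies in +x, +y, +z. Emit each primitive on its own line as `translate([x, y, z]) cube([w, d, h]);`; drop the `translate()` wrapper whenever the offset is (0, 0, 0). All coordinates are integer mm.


translate([0, 0, 415]) cube([1081, 313, 44]);
cube([70, 70, 415]);
translate([0, 243, 0]) cube([70, 70, 415]);
translate([1011, 0, 0]) cube([70, 70, 415]);
translate([1011, 243, 0]) cube([70, 70, 415]);


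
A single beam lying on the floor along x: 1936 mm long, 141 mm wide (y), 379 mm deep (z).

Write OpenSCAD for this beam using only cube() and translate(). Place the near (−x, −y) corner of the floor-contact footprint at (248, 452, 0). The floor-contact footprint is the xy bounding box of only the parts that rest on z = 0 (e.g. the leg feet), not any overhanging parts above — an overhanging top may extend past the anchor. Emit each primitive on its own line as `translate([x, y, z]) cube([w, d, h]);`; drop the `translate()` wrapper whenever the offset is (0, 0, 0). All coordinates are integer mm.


translate([248, 452, 0]) cube([1936, 141, 379]);


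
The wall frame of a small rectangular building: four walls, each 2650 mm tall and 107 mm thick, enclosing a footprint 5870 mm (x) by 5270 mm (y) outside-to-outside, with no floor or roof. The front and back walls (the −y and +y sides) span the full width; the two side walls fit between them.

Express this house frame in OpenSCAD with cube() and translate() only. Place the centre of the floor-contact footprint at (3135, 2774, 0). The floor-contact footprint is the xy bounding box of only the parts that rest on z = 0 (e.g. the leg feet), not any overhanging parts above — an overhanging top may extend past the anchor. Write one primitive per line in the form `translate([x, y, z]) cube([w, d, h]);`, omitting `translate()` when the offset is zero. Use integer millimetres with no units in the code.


translate([200, 139, 0]) cube([5870, 107, 2650]);
translate([200, 5302, 0]) cube([5870, 107, 2650]);
translate([200, 246, 0]) cube([107, 5056, 2650]);
translate([5963, 246, 0]) cube([107, 5056, 2650]);


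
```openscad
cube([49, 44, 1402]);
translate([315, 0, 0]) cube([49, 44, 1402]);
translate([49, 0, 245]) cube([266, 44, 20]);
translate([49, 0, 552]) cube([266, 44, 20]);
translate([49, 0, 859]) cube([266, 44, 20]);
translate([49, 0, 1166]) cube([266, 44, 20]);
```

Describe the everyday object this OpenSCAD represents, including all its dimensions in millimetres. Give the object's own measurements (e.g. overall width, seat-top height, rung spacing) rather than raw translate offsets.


A straight ladder. Two 49×44 mm vertical rails, 1402 mm tall, stand 364 mm apart (outside-to-outside) with their front faces coplanar on the −y side. 4 rungs, each 44 mm deep and 20 mm tall, span between the inner faces of the rails, front faces flush with the rails. The lowest rung's underside is at z = 245 mm and rungs are spaced 307 mm apart (underside to underside).
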